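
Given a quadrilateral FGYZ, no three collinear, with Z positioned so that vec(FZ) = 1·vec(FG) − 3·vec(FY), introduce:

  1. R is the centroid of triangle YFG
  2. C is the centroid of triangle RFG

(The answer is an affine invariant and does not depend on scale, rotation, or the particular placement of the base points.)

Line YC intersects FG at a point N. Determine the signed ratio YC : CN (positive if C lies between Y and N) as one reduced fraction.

Assign F = (0, 0), G = (1, 0), Y = (0, 1), Z = (1, -3) — the answer is frame-independent, so this choice is without loss of generality.
1. R is the centroid of triangle YFG ⇒ R = (1/3, 1/3)
2. C is the centroid of triangle RFG ⇒ C = (4/9, 1/9)
line YC meets FG at N = (1/2, 0)
C = Y + t·(N−Y) with t = 8/9, so YC:CN = 8/9:1/9

YC:CN = 8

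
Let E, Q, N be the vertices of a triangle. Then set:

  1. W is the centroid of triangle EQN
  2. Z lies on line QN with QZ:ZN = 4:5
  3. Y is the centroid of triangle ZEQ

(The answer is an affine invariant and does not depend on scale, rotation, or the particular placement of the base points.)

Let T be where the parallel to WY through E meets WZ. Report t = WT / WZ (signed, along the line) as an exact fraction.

Work in coordinates with E = (0, 0), Q = (1, 0), N = (0, 1).
1. W is the centroid of triangle EQN ⇒ W = (1/3, 1/3)
2. Z lies on line QN with QZ:ZN = 4:5 ⇒ Z = (5/9, 4/9)
3. Y is the centroid of triangle ZEQ ⇒ Y = (14/27, 4/27)
through E parallel to WY: direction (5/27, -5/27); meets WZ at T = (-1/9, 1/9)
T = W + t·(Z−W) with t = -2

t = -2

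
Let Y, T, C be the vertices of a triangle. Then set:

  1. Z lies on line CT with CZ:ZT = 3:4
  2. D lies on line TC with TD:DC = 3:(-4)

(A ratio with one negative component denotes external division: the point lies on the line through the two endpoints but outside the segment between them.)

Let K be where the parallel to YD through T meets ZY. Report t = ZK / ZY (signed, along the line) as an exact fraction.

t = 4/25

Work in coordinates with Y = (0, 0), T = (1, 0), C = (0, 1).
1. Z lies on line CT with CZ:ZT = 3:4 ⇒ Z = (3/7, 4/7)
2. D lies on line TC with TD:DC = 3:(-4) ⇒ D = (4, -3)
through T parallel to YD: direction (4, -3); meets ZY at K = (9/25, 12/25)
K = Z + t·(Y−Z) with t = 4/25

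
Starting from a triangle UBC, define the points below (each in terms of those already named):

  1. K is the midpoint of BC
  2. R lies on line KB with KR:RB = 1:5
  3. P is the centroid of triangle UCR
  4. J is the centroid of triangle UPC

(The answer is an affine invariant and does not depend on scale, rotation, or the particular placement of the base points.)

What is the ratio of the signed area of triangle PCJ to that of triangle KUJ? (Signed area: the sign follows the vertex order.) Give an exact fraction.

[PCJ]:[KUJ] = -7/23

Work in coordinates with U = (0, 0), B = (1, 0), C = (0, 1).
1. K is the midpoint of BC ⇒ K = (1/2, 1/2)
2. R lies on line KB with KR:RB = 1:5 ⇒ R = (7/12, 5/12)
3. P is the centroid of triangle UCR ⇒ P = (7/36, 17/36)
4. J is the centroid of triangle UPC ⇒ J = (7/108, 53/108)
2·[PCJ] = 7/108, 2·[KUJ] = -23/108
[PCJ]:[KUJ] = 7/108:-23/108 = -7/23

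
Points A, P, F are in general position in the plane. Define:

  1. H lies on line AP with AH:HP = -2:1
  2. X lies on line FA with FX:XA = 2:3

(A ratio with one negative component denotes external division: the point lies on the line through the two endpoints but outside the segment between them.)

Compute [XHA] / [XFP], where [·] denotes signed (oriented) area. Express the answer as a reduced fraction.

[XHA]:[XFP] = 3

Choose coordinates A = (0, 0), P = (1, 0), F = (0, 1).
1. H lies on line AP with AH:HP = -2:1 ⇒ H = (2, 0)
2. X lies on line FA with FX:XA = 2:3 ⇒ X = (0, 3/5)
2·[XHA] = -6/5, 2·[XFP] = -2/5
[XHA]:[XFP] = -6/5:-2/5 = 3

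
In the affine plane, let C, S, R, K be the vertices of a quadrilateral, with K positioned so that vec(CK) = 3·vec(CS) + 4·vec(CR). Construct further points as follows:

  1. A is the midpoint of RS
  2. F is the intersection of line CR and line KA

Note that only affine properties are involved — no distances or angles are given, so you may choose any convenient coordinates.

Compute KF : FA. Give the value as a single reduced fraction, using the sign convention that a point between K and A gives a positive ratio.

KF:FA = -6

Choose coordinates C = (0, 0), S = (1, 0), R = (0, 1), K = (3, 4).
1. A is the midpoint of RS ⇒ A = (1/2, 1/2)
2. F is the intersection of line CR and line KA ⇒ F = (0, -1/5)
F = K + t·(A−K) with t = 6/5, so KF:FA = t:(1−t) = 6/5:-1/5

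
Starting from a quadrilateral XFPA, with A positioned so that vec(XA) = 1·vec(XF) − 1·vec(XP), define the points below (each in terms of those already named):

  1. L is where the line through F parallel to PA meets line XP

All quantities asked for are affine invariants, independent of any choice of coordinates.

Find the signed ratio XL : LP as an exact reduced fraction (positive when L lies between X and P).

XL:LP = -2

Choose coordinates X = (0, 0), F = (1, 0), P = (0, 1), A = (1, -1).
1. L is where the line through F parallel to PA meets line XP ⇒ L = (0, 2)
L = X + t·(P−X) with t = 2, so XL:LP = t:(1−t) = 2:-1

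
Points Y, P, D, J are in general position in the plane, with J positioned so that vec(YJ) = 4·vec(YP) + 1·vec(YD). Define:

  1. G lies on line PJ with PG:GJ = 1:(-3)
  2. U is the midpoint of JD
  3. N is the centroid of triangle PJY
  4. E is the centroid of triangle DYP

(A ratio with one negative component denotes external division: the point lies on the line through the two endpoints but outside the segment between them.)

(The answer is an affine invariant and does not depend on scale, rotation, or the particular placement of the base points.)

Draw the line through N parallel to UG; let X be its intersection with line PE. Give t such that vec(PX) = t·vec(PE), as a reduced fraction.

t = -1/11

Choose coordinates Y = (0, 0), P = (1, 0), D = (0, 1), J = (4, 1).
1. G lies on line PJ with PG:GJ = 1:(-3) ⇒ G = (-1/2, -1/2)
2. U is the midpoint of JD ⇒ U = (2, 1)
3. N is the centroid of triangle PJY ⇒ N = (5/3, 1/3)
4. E is the centroid of triangle DYP ⇒ E = (1/3, 1/3)
through N parallel to UG: direction (-5/2, -3/2); meets PE at X = (35/33, -1/33)
X = P + t·(E−P) with t = -1/11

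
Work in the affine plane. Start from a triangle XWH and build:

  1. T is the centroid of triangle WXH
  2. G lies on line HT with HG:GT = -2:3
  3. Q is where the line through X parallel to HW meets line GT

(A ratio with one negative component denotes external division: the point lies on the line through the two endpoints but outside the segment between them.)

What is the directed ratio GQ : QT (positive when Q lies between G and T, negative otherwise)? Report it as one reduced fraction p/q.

GQ:QT = -5/2

Set X = (0, 0), W = (1, 0), H = (0, 1); any affine frame gives the same invariant.
1. T is the centroid of triangle WXH ⇒ T = (1/3, 1/3)
2. G lies on line HT with HG:GT = -2:3 ⇒ G = (-2/3, 7/3)
3. Q is where the line through X parallel to HW meets line GT ⇒ Q = (1, -1)
Q = G + t·(T−G) with t = 5/3, so GQ:QT = t:(1−t) = 5/3:-2/3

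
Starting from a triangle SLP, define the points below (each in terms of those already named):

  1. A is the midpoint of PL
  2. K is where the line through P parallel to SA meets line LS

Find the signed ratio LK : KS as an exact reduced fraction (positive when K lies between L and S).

Set S = (0, 0), L = (1, 0), P = (0, 1); any affine frame gives the same invariant.
1. A is the midpoint of PL ⇒ A = (1/2, 1/2)
2. K is where the line through P parallel to SA meets line LS ⇒ K = (-1, 0)
K = L + t·(S−L) with t = 2, so LK:KS = t:(1−t) = 2:-1

LK:KS = -2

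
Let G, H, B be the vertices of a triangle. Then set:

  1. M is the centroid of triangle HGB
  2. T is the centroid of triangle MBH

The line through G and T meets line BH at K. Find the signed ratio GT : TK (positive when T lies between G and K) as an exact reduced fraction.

Choose coordinates G = (0, 0), H = (1, 0), B = (0, 1).
1. M is the centroid of triangle HGB ⇒ M = (1/3, 1/3)
2. T is the centroid of triangle MBH ⇒ T = (4/9, 4/9)
line GT meets BH at K = (1/2, 1/2)
T = G + t·(K−G) with t = 8/9, so GT:TK = 8/9:1/9

GT:TK = 8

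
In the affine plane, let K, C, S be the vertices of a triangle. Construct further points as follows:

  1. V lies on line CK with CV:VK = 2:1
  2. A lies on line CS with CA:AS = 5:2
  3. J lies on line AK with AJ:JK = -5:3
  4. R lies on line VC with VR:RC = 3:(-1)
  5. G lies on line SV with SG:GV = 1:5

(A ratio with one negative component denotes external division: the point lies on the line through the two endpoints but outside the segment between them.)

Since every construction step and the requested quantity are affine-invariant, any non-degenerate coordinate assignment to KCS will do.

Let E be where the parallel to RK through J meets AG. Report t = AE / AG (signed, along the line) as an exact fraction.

Work in coordinates with K = (0, 0), C = (1, 0), S = (0, 1).
1. V lies on line CK with CV:VK = 2:1 ⇒ V = (1/3, 0)
2. A lies on line CS with CA:AS = 5:2 ⇒ A = (2/7, 5/7)
3. J lies on line AK with AJ:JK = -5:3 ⇒ J = (-3/7, -15/14)
4. R lies on line VC with VR:RC = 3:(-1) ⇒ R = (4/3, 0)
5. G lies on line SV with SG:GV = 1:5 ⇒ G = (1/18, 5/6)
through J parallel to RK: direction (-4/3, 0); meets AG at E = (157/42, -15/14)
E = A + t·(G−A) with t = -15

t = -15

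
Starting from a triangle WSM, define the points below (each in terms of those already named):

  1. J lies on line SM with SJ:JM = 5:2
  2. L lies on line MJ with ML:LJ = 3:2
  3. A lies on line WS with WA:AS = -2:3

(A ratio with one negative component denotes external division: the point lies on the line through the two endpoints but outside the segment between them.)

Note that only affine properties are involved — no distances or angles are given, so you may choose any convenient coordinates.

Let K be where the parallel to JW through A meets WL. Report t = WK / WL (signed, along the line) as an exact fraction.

t = 25/2

Choose coordinates W = (0, 0), S = (1, 0), M = (0, 1).
1. J lies on line SM with SJ:JM = 5:2 ⇒ J = (2/7, 5/7)
2. L lies on line MJ with ML:LJ = 3:2 ⇒ L = (6/35, 29/35)
3. A lies on line WS with WA:AS = -2:3 ⇒ A = (-2, 0)
through A parallel to JW: direction (-2/7, -5/7); meets WL at K = (15/7, 145/14)
K = W + t·(L−W) with t = 25/2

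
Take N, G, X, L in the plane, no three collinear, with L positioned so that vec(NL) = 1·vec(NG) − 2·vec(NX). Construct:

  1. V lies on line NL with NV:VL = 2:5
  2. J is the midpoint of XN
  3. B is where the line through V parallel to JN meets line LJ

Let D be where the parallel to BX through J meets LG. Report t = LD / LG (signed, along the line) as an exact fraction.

t = -7/8

Assign N = (0, 0), G = (1, 0), X = (0, 1), L = (1, -2) — the answer is frame-independent, so this choice is without loss of generality.
1. V lies on line NL with NV:VL = 2:5 ⇒ V = (2/7, -4/7)
2. J is the midpoint of XN ⇒ J = (0, 1/2)
3. B is where the line through V parallel to JN meets line LJ ⇒ B = (2/7, -3/14)
through J parallel to BX: direction (-2/7, 17/14); meets LG at D = (1, -15/4)
D = L + t·(G−L) with t = -7/8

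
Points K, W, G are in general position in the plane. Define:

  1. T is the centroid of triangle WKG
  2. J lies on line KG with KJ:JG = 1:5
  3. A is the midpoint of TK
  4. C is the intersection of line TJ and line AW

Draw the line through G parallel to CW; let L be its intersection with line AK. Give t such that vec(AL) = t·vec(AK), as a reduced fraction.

Choose coordinates K = (0, 0), W = (1, 0), G = (0, 1).
1. T is the centroid of triangle WKG ⇒ T = (1/3, 1/3)
2. J lies on line KG with KJ:JG = 1:5 ⇒ J = (0, 1/6)
3. A is the midpoint of TK ⇒ A = (1/6, 1/6)
4. C is the intersection of line TJ and line AW ⇒ C = (1/21, 4/21)
through G parallel to CW: direction (20/21, -4/21); meets AK at L = (5/6, 5/6)
L = A + t·(K−A) with t = -4

t = -4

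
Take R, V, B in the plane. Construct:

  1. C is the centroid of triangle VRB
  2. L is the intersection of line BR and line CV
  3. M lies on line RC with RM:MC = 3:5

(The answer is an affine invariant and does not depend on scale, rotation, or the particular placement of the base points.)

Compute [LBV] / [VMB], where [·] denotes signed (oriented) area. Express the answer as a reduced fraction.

Work in coordinates with R = (0, 0), V = (1, 0), B = (0, 1).
1. C is the centroid of triangle VRB ⇒ C = (1/3, 1/3)
2. L is the intersection of line BR and line CV ⇒ L = (0, 1/2)
3. M lies on line RC with RM:MC = 3:5 ⇒ M = (1/8, 1/8)
2·[LBV] = -1/2, 2·[VMB] = -3/4
[LBV]:[VMB] = -1/2:-3/4 = 2/3

[LBV]:[VMB] = 2/3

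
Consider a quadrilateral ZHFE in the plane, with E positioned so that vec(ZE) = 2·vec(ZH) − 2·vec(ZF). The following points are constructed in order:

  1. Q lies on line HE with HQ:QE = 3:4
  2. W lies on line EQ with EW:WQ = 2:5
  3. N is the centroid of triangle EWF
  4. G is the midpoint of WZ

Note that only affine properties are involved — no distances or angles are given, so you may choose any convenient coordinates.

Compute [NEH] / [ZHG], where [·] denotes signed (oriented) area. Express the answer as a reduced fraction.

Work in coordinates with Z = (0, 0), H = (1, 0), F = (0, 1), E = (2, -2).
1. Q lies on line HE with HQ:QE = 3:4 ⇒ Q = (10/7, -6/7)
2. W lies on line EQ with EW:WQ = 2:5 ⇒ W = (90/49, -82/49)
3. N is the centroid of triangle EWF ⇒ N = (188/147, -131/147)
4. G is the midpoint of WZ ⇒ G = (45/49, -41/49)
2·[NEH] = 1/3, 2·[ZHG] = -41/49
[NEH]:[ZHG] = 1/3:-41/49 = -49/123

[NEH]:[ZHG] = -49/123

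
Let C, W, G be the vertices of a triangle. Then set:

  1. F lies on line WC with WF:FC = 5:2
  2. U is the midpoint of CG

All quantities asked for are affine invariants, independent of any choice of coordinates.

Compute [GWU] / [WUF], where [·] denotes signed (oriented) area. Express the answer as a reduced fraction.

Assign C = (0, 0), W = (1, 0), G = (0, 1) — the answer is frame-independent, so this choice is without loss of generality.
1. F lies on line WC with WF:FC = 5:2 ⇒ F = (2/7, 0)
2. U is the midpoint of CG ⇒ U = (0, 1/2)
2·[GWU] = -1/2, 2·[WUF] = 5/14
[GWU]:[WUF] = -1/2:5/14 = -7/5

[GWU]:[WUF] = -7/5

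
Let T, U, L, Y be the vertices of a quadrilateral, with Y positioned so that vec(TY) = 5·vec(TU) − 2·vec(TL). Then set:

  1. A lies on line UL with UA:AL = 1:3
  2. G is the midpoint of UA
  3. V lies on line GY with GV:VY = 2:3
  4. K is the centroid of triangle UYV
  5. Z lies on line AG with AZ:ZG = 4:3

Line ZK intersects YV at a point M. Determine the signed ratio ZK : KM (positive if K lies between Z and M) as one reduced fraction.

ZK:KM = -16/7

Choose coordinates T = (0, 0), U = (1, 0), L = (0, 1), Y = (5, -2).
1. A lies on line UL with UA:AL = 1:3 ⇒ A = (3/4, 1/4)
2. G is the midpoint of UA ⇒ G = (7/8, 1/8)
3. V lies on line GY with GV:VY = 2:3 ⇒ V = (101/40, -29/40)
4. K is the centroid of triangle UYV ⇒ K = (341/120, -109/120)
5. Z lies on line AG with AZ:ZG = 4:3 ⇒ Z = (23/28, 5/28)
line ZK meets YV at M = (1253/640, -277/640)
K = Z + t·(M−Z) with t = 16/9, so ZK:KM = 16/9:-7/9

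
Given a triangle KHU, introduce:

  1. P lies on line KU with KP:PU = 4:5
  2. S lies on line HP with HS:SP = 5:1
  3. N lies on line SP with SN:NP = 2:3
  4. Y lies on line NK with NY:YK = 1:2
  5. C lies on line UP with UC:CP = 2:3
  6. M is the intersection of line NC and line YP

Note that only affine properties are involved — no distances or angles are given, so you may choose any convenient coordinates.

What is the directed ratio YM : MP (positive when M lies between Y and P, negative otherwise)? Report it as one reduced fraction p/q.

Choose coordinates K = (0, 0), H = (1, 0), U = (0, 1).
1. P lies on line KU with KP:PU = 4:5 ⇒ P = (0, 4/9)
2. S lies on line HP with HS:SP = 5:1 ⇒ S = (1/6, 10/27)
3. N lies on line SP with SN:NP = 2:3 ⇒ N = (1/10, 2/5)
4. Y lies on line NK with NY:YK = 1:2 ⇒ Y = (1/15, 4/15)
5. C lies on line UP with UC:CP = 2:3 ⇒ C = (0, 7/9)
6. M is the intersection of line NC and line YP ⇒ M = (3/10, -16/45)
M = Y + t·(P−Y) with t = -7/2, so YM:MP = t:(1−t) = -7/2:9/2

YM:MP = -7/9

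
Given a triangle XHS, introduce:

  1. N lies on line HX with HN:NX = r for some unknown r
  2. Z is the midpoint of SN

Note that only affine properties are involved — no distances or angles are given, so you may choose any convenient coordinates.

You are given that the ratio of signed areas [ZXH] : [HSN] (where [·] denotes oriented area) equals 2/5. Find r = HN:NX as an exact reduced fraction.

r = -5

Choose coordinates X = (0, 0), H = (1, 0), S = (0, 1).
1. With HN:NX = r, write λ = r/(r+1) so N = H + λ·(X−H); N is affine-linear in λ
2. Z is the midpoint of SN ⇒ Z is an affine combination of earlier points and hence also affine-linear in λ
Every point depending on N is an affine combination of N and λ-independent points, so each such coordinate is linear in λ; the λ² term in each signed area is a multiple of (X−H)×(X−H) = 0, so 2·[ZXH] and 2·[HSN] are each linear in λ. Evaluating at λ=0 and λ=1:
  2·[ZXH] = 1/2,   2·[HSN] = λ
So [ZXH]:[HSN] = (1/2) / (λ). Setting this equal to 2/5:
  1/2 = 2/5·(λ)  ⇒  λ = 5/4
Then r = λ/(1−λ) = (5/4)/(-1/4) = -5. Check: with r = -5, N = (-1/4, 0) and [ZXH]:[HSN] = 2/5 as required.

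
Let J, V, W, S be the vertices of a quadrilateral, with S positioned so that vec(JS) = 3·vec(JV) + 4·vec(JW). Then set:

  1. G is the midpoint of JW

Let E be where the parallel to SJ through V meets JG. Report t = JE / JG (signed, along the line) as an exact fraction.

t = -8/3

Assign J = (0, 0), V = (1, 0), W = (0, 1), S = (3, 4) — the answer is frame-independent, so this choice is without loss of generality.
1. G is the midpoint of JW ⇒ G = (0, 1/2)
through V parallel to SJ: direction (-3, -4); meets JG at E = (0, -4/3)
E = J + t·(G−J) with t = -8/3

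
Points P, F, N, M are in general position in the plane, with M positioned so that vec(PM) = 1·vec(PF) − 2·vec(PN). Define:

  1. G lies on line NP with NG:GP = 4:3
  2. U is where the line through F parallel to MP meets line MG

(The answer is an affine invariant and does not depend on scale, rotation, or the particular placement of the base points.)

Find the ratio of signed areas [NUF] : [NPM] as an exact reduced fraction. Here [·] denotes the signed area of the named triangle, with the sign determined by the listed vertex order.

[NUF]:[NPM] = -14/3

Assign P = (0, 0), F = (1, 0), N = (0, 1), M = (1, -2) — the answer is frame-independent, so this choice is without loss of generality.
1. G lies on line NP with NG:GP = 4:3 ⇒ G = (0, 3/7)
2. U is where the line through F parallel to MP meets line MG ⇒ U = (-11/3, 28/3)
2·[NUF] = -14/3, 2·[NPM] = 1
[NUF]:[NPM] = -14/3:1 = -14/3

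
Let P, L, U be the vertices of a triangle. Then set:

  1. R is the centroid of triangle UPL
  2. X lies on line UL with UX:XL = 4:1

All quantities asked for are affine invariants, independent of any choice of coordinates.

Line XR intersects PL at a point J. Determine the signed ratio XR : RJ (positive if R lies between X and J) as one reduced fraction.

Set P = (0, 0), L = (1, 0), U = (0, 1); any affine frame gives the same invariant.
1. R is the centroid of triangle UPL ⇒ R = (1/3, 1/3)
2. X lies on line UL with UX:XL = 4:1 ⇒ X = (4/5, 1/5)
line XR meets PL at J = (3/2, 0)
R = X + t·(J−X) with t = -2/3, so XR:RJ = -2/3:5/3

XR:RJ = -2/5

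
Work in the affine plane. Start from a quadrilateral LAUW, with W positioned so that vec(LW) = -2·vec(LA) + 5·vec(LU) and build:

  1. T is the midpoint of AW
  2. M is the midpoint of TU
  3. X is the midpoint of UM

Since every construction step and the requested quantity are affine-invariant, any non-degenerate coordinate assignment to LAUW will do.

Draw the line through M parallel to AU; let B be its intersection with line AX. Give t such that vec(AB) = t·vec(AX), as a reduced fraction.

Choose coordinates L = (0, 0), A = (1, 0), U = (0, 1), W = (-2, 5).
1. T is the midpoint of AW ⇒ T = (-1/2, 5/2)
2. M is the midpoint of TU ⇒ M = (-1/4, 7/4)
3. X is the midpoint of UM ⇒ X = (-1/8, 11/8)
through M parallel to AU: direction (-1, 1); meets AX at B = (-5/4, 11/4)
B = A + t·(X−A) with t = 2

t = 2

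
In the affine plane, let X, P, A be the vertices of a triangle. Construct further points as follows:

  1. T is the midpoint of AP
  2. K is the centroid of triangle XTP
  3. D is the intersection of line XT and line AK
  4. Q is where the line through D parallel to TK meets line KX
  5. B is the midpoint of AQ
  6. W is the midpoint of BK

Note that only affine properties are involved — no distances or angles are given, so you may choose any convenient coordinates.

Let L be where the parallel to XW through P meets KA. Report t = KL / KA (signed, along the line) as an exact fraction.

Set X = (0, 0), P = (1, 0), A = (0, 1); any affine frame gives the same invariant.
1. T is the midpoint of AP ⇒ T = (1/2, 1/2)
2. K is the centroid of triangle XTP ⇒ K = (1/2, 1/6)
3. D is the intersection of line XT and line AK ⇒ D = (3/8, 3/8)
4. Q is where the line through D parallel to TK meets line KX ⇒ Q = (3/8, 1/8)
5. B is the midpoint of AQ ⇒ B = (3/16, 9/16)
6. W is the midpoint of BK ⇒ W = (11/32, 35/96)
through P parallel to XW: direction (11/32, 35/96); meets KA at L = (34/45, -7/27)
L = K + t·(A−K) with t = -23/45

t = -23/45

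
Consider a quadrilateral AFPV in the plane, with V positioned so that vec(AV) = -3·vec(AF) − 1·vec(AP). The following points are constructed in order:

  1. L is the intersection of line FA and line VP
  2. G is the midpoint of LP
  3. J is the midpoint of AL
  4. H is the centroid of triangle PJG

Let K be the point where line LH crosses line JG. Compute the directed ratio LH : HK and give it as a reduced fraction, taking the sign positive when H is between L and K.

Set A = (0, 0), F = (1, 0), P = (0, 1), V = (-3, -1); any affine frame gives the same invariant.
1. L is the intersection of line FA and line VP ⇒ L = (-3/2, 0)
2. G is the midpoint of LP ⇒ G = (-3/4, 1/2)
3. J is the midpoint of AL ⇒ J = (-3/4, 0)
4. H is the centroid of triangle PJG ⇒ H = (-1/2, 1/2)
line LH meets JG at K = (-3/4, 3/8)
H = L + t·(K−L) with t = 4/3, so LH:HK = 4/3:-1/3

LH:HK = -4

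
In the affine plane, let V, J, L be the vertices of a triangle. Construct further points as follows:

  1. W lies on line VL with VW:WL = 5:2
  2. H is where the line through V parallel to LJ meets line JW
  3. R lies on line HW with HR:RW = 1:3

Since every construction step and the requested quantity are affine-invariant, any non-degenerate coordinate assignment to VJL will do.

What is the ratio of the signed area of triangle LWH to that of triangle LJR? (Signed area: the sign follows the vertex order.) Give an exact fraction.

Choose coordinates V = (0, 0), J = (1, 0), L = (0, 1).
1. W lies on line VL with VW:WL = 5:2 ⇒ W = (0, 5/7)
2. H is where the line through V parallel to LJ meets line JW ⇒ H = (-5/2, 5/2)
3. R lies on line HW with HR:RW = 1:3 ⇒ R = (-15/8, 115/56)
2·[LWH] = -5/7, 2·[LJR] = -23/28
[LWH]:[LJR] = -5/7:-23/28 = 20/23

[LWH]:[LJR] = 20/23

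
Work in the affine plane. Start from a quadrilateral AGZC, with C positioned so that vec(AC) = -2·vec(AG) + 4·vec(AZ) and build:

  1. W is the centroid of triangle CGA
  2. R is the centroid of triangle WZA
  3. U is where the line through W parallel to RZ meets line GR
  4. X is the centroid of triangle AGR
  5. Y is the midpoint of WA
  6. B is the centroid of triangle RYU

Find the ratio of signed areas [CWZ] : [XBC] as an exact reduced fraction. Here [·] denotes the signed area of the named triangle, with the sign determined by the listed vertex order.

Choose coordinates A = (0, 0), G = (1, 0), Z = (0, 1), C = (-2, 4).
1. W is the centroid of triangle CGA ⇒ W = (-1/3, 4/3)
2. R is the centroid of triangle WZA ⇒ R = (-1/9, 7/9)
3. U is where the line through W parallel to RZ meets line GR ⇒ U = (-13/27, 28/27)
4. X is the centroid of triangle AGR ⇒ X = (8/27, 7/27)
5. Y is the midpoint of WA ⇒ Y = (-1/6, 2/3)
6. B is the centroid of triangle RYU ⇒ B = (-41/162, 67/81)
2·[CWZ] = 1/3, 2·[XBC] = -365/486
[CWZ]:[XBC] = 1/3:-365/486 = -162/365

[CWZ]:[XBC] = -162/365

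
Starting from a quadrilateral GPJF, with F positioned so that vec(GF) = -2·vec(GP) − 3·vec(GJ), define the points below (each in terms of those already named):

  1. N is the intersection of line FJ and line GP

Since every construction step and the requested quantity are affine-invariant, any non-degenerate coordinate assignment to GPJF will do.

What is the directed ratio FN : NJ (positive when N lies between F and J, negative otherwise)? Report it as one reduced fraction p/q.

Choose coordinates G = (0, 0), P = (1, 0), J = (0, 1), F = (-2, -3).
1. N is the intersection of line FJ and line GP ⇒ N = (-1/2, 0)
N = F + t·(J−F) with t = 3/4, so FN:NJ = t:(1−t) = 3/4:1/4

FN:NJ = 3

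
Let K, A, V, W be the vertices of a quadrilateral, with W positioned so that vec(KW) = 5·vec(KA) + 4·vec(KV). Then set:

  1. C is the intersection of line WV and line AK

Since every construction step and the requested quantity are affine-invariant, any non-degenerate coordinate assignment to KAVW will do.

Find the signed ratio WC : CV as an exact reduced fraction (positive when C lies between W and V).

Work in coordinates with K = (0, 0), A = (1, 0), V = (0, 1), W = (5, 4).
1. C is the intersection of line WV and line AK ⇒ C = (-5/3, 0)
C = W + t·(V−W) with t = 4/3, so WC:CV = t:(1−t) = 4/3:-1/3

WC:CV = -4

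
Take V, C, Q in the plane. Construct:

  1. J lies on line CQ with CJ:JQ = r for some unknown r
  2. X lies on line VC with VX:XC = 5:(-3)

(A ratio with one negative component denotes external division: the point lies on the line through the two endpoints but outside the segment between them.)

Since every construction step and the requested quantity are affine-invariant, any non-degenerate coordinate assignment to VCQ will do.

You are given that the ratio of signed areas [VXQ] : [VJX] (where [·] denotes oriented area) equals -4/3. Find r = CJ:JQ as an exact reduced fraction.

Assign V = (0, 0), C = (1, 0), Q = (0, 1) — the answer is frame-independent, so this choice is without loss of generality.
1. With CJ:JQ = r, write λ = r/(r+1) so J = C + λ·(Q−C); J is affine-linear in λ
2. X lies on line VC with VX:XC = 5:(-3) ⇒ X = (5/2, 0)
Every point depending on J is an affine combination of J and λ-independent points, so each such coordinate is linear in λ; the λ² term in each signed area is a multiple of (Q−C)×(Q−C) = 0, so 2·[VXQ] and 2·[VJX] are each linear in λ. Evaluating at λ=0 and λ=1:
  2·[VXQ] = 5/2,   2·[VJX] = -5/2·λ
So [VXQ]:[VJX] = (5/2) / (-5/2·λ). Setting this equal to -4/3:
  5/2 = -4/3·(-5/2·λ)  ⇒  λ = 3/4
Then r = λ/(1−λ) = (3/4)/(1/4) = 3. Check: with r = 3, J = (1/4, 3/4) and [VXQ]:[VJX] = -4/3 as required.

r = 3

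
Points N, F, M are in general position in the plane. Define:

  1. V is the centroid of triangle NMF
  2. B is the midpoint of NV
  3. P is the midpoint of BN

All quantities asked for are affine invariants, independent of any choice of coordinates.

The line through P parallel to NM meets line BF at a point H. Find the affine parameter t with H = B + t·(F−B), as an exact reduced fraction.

t = -1/10

Choose coordinates N = (0, 0), F = (1, 0), M = (0, 1).
1. V is the centroid of triangle NMF ⇒ V = (1/3, 1/3)
2. B is the midpoint of NV ⇒ B = (1/6, 1/6)
3. P is the midpoint of BN ⇒ P = (1/12, 1/12)
through P parallel to NM: direction (0, 1); meets BF at H = (1/12, 11/60)
H = B + t·(F−B) with t = -1/10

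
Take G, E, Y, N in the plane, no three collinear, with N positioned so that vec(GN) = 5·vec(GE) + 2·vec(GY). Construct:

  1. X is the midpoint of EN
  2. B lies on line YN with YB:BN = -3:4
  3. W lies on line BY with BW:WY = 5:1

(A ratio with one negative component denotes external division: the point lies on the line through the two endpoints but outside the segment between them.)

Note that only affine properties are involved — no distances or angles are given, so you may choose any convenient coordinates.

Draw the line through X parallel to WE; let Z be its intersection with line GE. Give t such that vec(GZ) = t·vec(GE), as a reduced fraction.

t = 10

Work in coordinates with G = (0, 0), E = (1, 0), Y = (0, 1), N = (5, 2).
1. X is the midpoint of EN ⇒ X = (3, 1)
2. B lies on line YN with YB:BN = -3:4 ⇒ B = (-15, -2)
3. W lies on line BY with BW:WY = 5:1 ⇒ W = (-5/2, 1/2)
through X parallel to WE: direction (7/2, -1/2); meets GE at Z = (10, 0)
Z = G + t·(E−G) with t = 10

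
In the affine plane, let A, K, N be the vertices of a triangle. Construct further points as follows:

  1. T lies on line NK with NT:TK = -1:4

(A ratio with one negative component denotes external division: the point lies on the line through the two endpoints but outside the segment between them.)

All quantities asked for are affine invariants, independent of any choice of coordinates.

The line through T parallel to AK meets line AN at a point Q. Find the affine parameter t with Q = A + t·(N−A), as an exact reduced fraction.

Set A = (0, 0), K = (1, 0), N = (0, 1); any affine frame gives the same invariant.
1. T lies on line NK with NT:TK = -1:4 ⇒ T = (-1/3, 4/3)
through T parallel to AK: direction (1, 0); meets AN at Q = (0, 4/3)
Q = A + t·(N−A) with t = 4/3

t = 4/3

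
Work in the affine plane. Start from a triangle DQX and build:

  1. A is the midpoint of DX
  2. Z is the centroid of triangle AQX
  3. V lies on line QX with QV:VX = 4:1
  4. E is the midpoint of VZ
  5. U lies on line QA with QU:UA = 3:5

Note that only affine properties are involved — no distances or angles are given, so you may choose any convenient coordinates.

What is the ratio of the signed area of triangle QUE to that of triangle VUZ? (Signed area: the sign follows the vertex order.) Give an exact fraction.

[QUE]:[VUZ] = 51/22

Work in coordinates with D = (0, 0), Q = (1, 0), X = (0, 1).
1. A is the midpoint of DX ⇒ A = (0, 1/2)
2. Z is the centroid of triangle AQX ⇒ Z = (1/3, 1/2)
3. V lies on line QX with QV:VX = 4:1 ⇒ V = (1/5, 4/5)
4. E is the midpoint of VZ ⇒ E = (4/15, 13/20)
5. U lies on line QA with QU:UA = 3:5 ⇒ U = (5/8, 3/16)
2·[QUE] = -17/160, 2·[VUZ] = -11/240
[QUE]:[VUZ] = -17/160:-11/240 = 51/22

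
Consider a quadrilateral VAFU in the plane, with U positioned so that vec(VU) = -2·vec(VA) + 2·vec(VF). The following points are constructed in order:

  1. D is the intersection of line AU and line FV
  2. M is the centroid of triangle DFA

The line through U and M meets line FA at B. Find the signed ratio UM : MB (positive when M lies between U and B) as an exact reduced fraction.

UM:MB = 8

Work in coordinates with V = (0, 0), A = (1, 0), F = (0, 1), U = (-2, 2).
1. D is the intersection of line AU and line FV ⇒ D = (0, 2/3)
2. M is the centroid of triangle DFA ⇒ M = (1/3, 5/9)
line UM meets FA at B = (5/8, 3/8)
M = U + t·(B−U) with t = 8/9, so UM:MB = 8/9:1/9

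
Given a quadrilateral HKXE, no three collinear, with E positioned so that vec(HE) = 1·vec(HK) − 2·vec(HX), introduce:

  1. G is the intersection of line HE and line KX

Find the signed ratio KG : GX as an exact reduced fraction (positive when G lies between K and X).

KG:GX = -2

Work in coordinates with H = (0, 0), K = (1, 0), X = (0, 1), E = (1, -2).
1. G is the intersection of line HE and line KX ⇒ G = (-1, 2)
G = K + t·(X−K) with t = 2, so KG:GX = t:(1−t) = 2:-1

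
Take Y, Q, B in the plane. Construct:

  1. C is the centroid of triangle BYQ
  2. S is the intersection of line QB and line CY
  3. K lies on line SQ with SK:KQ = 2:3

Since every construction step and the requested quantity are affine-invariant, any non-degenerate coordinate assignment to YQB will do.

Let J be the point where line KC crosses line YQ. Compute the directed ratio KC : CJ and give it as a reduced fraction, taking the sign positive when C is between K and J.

Work in coordinates with Y = (0, 0), Q = (1, 0), B = (0, 1).
1. C is the centroid of triangle BYQ ⇒ C = (1/3, 1/3)
2. S is the intersection of line QB and line CY ⇒ S = (1/2, 1/2)
3. K lies on line SQ with SK:KQ = 2:3 ⇒ K = (7/10, 3/10)
line KC meets YQ at J = (4, 0)
C = K + t·(J−K) with t = -1/9, so KC:CJ = -1/9:10/9

KC:CJ = -1/10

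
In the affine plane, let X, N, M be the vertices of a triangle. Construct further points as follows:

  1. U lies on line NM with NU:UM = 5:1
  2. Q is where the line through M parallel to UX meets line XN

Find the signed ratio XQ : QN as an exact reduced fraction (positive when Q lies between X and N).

XQ:QN = -1/6

Choose coordinates X = (0, 0), N = (1, 0), M = (0, 1).
1. U lies on line NM with NU:UM = 5:1 ⇒ U = (1/6, 5/6)
2. Q is where the line through M parallel to UX meets line XN ⇒ Q = (-1/5, 0)
Q = X + t·(N−X) with t = -1/5, so XQ:QN = t:(1−t) = -1/5:6/5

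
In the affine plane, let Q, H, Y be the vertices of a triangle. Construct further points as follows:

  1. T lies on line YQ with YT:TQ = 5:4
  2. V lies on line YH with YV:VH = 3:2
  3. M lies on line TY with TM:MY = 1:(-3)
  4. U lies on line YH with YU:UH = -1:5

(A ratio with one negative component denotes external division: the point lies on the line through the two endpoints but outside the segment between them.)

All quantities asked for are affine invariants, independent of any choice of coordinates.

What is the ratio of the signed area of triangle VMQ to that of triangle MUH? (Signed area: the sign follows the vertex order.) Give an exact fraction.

Assign Q = (0, 0), H = (1, 0), Y = (0, 1) — the answer is frame-independent, so this choice is without loss of generality.
1. T lies on line YQ with YT:TQ = 5:4 ⇒ T = (0, 4/9)
2. V lies on line YH with YV:VH = 3:2 ⇒ V = (3/5, 2/5)
3. M lies on line TY with TM:MY = 1:(-3) ⇒ M = (0, 1/6)
4. U lies on line YH with YU:UH = -1:5 ⇒ U = (-1/4, 5/4)
2·[VMQ] = 1/10, 2·[MUH] = -25/24
[VMQ]:[MUH] = 1/10:-25/24 = -12/125

[VMQ]:[MUH] = -12/125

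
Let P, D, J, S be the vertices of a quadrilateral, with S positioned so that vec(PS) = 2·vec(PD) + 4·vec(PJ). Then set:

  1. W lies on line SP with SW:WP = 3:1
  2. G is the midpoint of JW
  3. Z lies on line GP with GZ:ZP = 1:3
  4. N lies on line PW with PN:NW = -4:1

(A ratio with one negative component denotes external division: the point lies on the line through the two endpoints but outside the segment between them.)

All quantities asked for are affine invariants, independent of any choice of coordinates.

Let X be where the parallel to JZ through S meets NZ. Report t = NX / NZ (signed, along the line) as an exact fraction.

Set P = (0, 0), D = (1, 0), J = (0, 1), S = (2, 4); any affine frame gives the same invariant.
1. W lies on line SP with SW:WP = 3:1 ⇒ W = (1/2, 1)
2. G is the midpoint of JW ⇒ G = (1/4, 1)
3. Z lies on line GP with GZ:ZP = 1:3 ⇒ Z = (3/16, 3/4)
4. N lies on line PW with PN:NW = -4:1 ⇒ N = (2/3, 4/3)
through S parallel to JZ: direction (3/16, -1/4); meets NZ at X = (53/22, 38/11)
X = N + t·(Z−N) with t = -40/11

t = -40/11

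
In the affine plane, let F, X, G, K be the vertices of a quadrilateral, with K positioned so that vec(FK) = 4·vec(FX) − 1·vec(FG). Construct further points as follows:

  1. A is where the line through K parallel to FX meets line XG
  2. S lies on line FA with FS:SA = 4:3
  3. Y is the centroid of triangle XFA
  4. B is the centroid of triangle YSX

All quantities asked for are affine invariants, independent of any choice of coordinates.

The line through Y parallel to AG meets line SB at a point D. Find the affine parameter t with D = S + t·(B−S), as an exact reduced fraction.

Assign F = (0, 0), X = (1, 0), G = (0, 1), K = (4, -1) — the answer is frame-independent, so this choice is without loss of generality.
1. A is where the line through K parallel to FX meets line XG ⇒ A = (2, -1)
2. S lies on line FA with FS:SA = 4:3 ⇒ S = (8/7, -4/7)
3. Y is the centroid of triangle XFA ⇒ Y = (1, -1/3)
4. B is the centroid of triangle YSX ⇒ B = (22/21, -19/63)
through Y parallel to AG: direction (-2, 2); meets SB at D = (12/11, -14/33)
D = S + t·(B−S) with t = 6/11

t = 6/11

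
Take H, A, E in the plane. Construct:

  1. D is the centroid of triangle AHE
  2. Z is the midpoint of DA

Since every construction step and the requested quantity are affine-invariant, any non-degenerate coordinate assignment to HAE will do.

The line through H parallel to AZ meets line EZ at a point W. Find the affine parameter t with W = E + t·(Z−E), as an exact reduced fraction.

Work in coordinates with H = (0, 0), A = (1, 0), E = (0, 1).
1. D is the centroid of triangle AHE ⇒ D = (1/3, 1/3)
2. Z is the midpoint of DA ⇒ Z = (2/3, 1/6)
through H parallel to AZ: direction (-1/3, 1/6); meets EZ at W = (4/3, -2/3)
W = E + t·(Z−E) with t = 2

t = 2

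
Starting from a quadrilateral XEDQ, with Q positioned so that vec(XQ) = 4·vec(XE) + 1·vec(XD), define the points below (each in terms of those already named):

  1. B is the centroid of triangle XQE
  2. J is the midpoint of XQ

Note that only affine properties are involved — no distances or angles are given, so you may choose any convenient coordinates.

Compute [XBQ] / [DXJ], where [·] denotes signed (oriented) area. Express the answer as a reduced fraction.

[XBQ]:[DXJ] = 1/6

Set X = (0, 0), E = (1, 0), D = (0, 1), Q = (4, 1); any affine frame gives the same invariant.
1. B is the centroid of triangle XQE ⇒ B = (5/3, 1/3)
2. J is the midpoint of XQ ⇒ J = (2, 1/2)
2·[XBQ] = 1/3, 2·[DXJ] = 2
[XBQ]:[DXJ] = 1/3:2 = 1/6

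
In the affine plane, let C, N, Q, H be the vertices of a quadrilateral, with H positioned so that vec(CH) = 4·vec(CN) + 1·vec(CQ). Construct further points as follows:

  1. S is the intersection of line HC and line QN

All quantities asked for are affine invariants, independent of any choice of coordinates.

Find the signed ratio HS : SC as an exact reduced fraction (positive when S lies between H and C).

Work in coordinates with C = (0, 0), N = (1, 0), Q = (0, 1), H = (4, 1).
1. S is the intersection of line HC and line QN ⇒ S = (4/5, 1/5)
S = H + t·(C−H) with t = 4/5, so HS:SC = t:(1−t) = 4/5:1/5

HS:SC = 4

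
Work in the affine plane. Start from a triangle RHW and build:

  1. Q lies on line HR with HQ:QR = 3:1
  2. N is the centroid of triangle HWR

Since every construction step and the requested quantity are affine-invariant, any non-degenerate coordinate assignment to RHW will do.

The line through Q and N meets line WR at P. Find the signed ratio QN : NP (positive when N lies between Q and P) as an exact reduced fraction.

Assign R = (0, 0), H = (1, 0), W = (0, 1) — the answer is frame-independent, so this choice is without loss of generality.
1. Q lies on line HR with HQ:QR = 3:1 ⇒ Q = (1/4, 0)
2. N is the centroid of triangle HWR ⇒ N = (1/3, 1/3)
line QN meets WR at P = (0, -1)
N = Q + t·(P−Q) with t = -1/3, so QN:NP = -1/3:4/3

QN:NP = -1/4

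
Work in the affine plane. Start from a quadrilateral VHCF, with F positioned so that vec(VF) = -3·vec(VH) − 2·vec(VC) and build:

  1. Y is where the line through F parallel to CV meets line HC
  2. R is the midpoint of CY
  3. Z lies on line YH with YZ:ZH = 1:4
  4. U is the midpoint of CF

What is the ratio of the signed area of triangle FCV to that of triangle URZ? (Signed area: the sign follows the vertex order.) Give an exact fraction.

Choose coordinates V = (0, 0), H = (1, 0), C = (0, 1), F = (-3, -2).
1. Y is where the line through F parallel to CV meets line HC ⇒ Y = (-3, 4)
2. R is the midpoint of CY ⇒ R = (-3/2, 5/2)
3. Z lies on line YH with YZ:ZH = 1:4 ⇒ Z = (-11/5, 16/5)
4. U is the midpoint of CF ⇒ U = (-3/2, -1/2)
2·[FCV] = -3, 2·[URZ] = 21/10
[FCV]:[URZ] = -3:21/10 = -10/7

[FCV]:[URZ] = -10/7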